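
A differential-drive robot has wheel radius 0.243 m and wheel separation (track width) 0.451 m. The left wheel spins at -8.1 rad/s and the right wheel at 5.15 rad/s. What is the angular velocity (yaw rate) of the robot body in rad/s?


omega = r*(wR - wL)/L = 0.243*(5.15 - (-8.1))/0.451 = 7.1391

7.1391 rad/s


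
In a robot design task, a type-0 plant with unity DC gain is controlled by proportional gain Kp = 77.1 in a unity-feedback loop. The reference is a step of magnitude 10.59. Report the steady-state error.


e_ss = R/(1 + Kp) = 10.59/(1 + 77.1) = 10.59/78.1000 = 0.1356

0.1356


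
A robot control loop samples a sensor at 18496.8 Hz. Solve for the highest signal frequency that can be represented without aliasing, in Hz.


f_max = f_s/2 = 18496.8/2 = 9248.4000

9248.4000 Hz


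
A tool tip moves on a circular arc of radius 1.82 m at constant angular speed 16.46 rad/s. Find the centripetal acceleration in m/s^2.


a_c = omega^2 * r = 16.46^2 * 1.82 = 493.0955

493.0955 m/s^2


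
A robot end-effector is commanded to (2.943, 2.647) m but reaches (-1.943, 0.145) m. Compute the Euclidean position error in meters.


dx = -1.943 - (2.943) = -4.8860, dy = 0.145 - (2.647) = -2.5020
err = sqrt(23.872996 + 6.260004) = 5.4894

5.4894 m


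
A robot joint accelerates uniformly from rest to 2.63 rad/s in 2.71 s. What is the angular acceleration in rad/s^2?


alpha = delta_omega / t = 2.63 / 2.71 = 0.9705

0.9705 rad/s^2


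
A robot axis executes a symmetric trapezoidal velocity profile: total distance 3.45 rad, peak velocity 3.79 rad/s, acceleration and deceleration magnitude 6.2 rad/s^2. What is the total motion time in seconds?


t_acc = v/a = 3.79/6.2 = 0.611290 s
d_acc = v^2/(2a) = 1.158395 rad (each ramp)
d_cruise = 3.45 - 2*1.158395 = 1.133210 rad
t_cruise = 1.133210/3.79 = 0.299000 s
t_total = 2*0.611290 + 0.299000 = 1.5216

1.5216 s


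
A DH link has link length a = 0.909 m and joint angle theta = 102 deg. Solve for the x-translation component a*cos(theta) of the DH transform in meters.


a*cos(theta) = 0.909*cos(102 deg) = -0.1890

-0.1890 m


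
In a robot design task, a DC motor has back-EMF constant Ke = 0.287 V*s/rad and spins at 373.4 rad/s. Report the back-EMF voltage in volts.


V_emf = Ke * omega = 0.287*373.4 = 107.1658

107.1658 V


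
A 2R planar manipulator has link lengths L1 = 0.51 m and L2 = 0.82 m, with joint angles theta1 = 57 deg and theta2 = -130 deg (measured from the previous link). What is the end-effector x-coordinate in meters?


x = L1*cos(th1) + L2*cos(th1+th2) = 0.51*cos(57 deg) + 0.82*cos(-73 deg) = 0.5175

0.5175 m


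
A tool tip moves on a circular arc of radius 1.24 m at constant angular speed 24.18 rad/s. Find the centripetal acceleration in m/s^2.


a_c = omega^2 * r = 24.18^2 * 1.24 = 724.9938

724.9938 m/s^2


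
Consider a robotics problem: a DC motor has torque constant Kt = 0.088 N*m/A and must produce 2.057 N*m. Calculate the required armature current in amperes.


I = tau / Kt = 2.057/0.088 = 23.3750

23.3750 A


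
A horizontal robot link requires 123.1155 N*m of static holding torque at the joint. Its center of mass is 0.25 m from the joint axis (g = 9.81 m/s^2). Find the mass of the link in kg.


m = tau / (g*L) = 123.1155 / (9.81 * 0.25) = 50.2000

50.2000 kg


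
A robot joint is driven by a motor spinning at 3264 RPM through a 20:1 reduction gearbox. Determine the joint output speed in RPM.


omega_joint = omega_motor / N = 3264 / 20 = 163.2000

163.2000 RPM


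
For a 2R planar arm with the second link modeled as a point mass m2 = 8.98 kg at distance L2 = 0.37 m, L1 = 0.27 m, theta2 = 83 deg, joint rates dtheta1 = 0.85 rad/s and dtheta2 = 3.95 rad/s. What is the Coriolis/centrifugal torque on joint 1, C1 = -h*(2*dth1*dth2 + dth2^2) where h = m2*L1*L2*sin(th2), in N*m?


h = m2*L1*L2*sin(th2) = 8.98*0.27*0.37*sin(83 deg) = 0.890415
C1 = -h*(2*0.85*3.95 + 3.95^2) = -0.890415*22.3175 = -19.8718

-19.8718 N*m


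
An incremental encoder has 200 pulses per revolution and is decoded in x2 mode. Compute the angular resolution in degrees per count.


resolution = 360 / (PPR * 2) = 360 / 400 = 0.9000

0.9000 degrees


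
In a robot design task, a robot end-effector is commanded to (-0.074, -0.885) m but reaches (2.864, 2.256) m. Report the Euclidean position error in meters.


dx = 2.864 - (-0.074) = 2.9380, dy = 2.256 - (-0.885) = 3.1410
err = sqrt(8.631844 + 9.865881) = 4.3009

4.3009 m


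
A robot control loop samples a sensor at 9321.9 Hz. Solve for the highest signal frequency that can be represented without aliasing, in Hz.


f_max = f_s/2 = 9321.9/2 = 4660.9500

4660.9500 Hz


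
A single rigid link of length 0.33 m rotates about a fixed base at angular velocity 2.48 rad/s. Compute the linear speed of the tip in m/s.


v = L*omega = 0.33 * 2.48 = 0.8184

0.8184 m/s


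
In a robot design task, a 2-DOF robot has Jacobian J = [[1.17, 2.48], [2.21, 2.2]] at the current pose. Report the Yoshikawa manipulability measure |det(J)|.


det(J) = 1.17*2.2 - (2.48)*(2.21) = -2.9068
|det(J)| = 2.9068

2.9068


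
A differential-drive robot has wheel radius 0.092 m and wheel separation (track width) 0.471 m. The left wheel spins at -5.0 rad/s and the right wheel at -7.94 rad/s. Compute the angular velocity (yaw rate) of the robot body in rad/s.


omega = r*(wR - wL)/L = 0.092*(-7.94 - (-5.0))/0.471 = -0.5743

-0.5743 rad/s


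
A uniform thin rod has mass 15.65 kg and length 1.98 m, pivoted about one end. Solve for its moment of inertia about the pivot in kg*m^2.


I = (1/3)*m*L^2 = (1/3)*15.65*1.98^2 = 20.4514

20.4514 kg*m^2


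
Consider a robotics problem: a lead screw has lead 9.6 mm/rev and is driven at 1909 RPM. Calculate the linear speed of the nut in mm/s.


v = lead * (RPM/60) = 9.6*1909/60 = 305.4400

305.4400 mm/s


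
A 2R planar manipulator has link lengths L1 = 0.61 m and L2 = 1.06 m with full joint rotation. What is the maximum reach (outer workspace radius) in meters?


r_max = L1 + L2 = 0.61 + 1.06 = 1.6700

1.6700 m


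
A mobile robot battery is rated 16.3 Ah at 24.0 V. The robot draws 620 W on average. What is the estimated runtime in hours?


E = 16.3*24.0 = 391.2000 Wh
t = E/P = 391.2000/620 = 0.6310

0.6310 hours


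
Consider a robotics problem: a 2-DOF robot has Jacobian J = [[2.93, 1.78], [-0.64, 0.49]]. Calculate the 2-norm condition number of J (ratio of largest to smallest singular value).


JJ^T eigenvalues: trace(JJ^T) = 12.4030, det(JJ^T) = det(J)^2 = 6.63011001
s_max^2 = (12.4030 + sqrt(127.31396896))/2 = 11.84317460
s_min^2 = (12.4030 - sqrt(127.31396896))/2 = 0.55982540
kappa = s_max/s_min = sqrt(11.84317460/0.55982540) = 4.5995

4.5995


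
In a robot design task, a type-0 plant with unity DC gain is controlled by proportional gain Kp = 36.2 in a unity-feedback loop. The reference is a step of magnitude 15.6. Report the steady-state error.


e_ss = R/(1 + Kp) = 15.6/(1 + 36.2) = 15.6/37.2000 = 0.4194

0.4194


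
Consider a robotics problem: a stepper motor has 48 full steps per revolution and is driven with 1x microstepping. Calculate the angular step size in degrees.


step = 360/(48*1) = 360/48 = 7.5000

7.5000 degrees


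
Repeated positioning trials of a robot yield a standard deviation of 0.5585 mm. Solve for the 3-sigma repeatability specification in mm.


repeatability = 3*sigma = 3*0.5585 = 1.6755

1.6755 mm


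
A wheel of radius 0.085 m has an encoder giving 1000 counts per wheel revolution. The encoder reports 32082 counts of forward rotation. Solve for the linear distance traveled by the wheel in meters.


revs = 32082/1000 = 32.082000
d = revs * 2*pi*r = 32.082000 * 2*pi*0.085 = 17.1341

17.1341 m


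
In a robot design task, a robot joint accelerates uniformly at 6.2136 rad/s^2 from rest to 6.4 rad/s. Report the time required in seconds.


t = delta_omega / alpha = 6.4 / 6.2136 = 1.0300

1.0300 s


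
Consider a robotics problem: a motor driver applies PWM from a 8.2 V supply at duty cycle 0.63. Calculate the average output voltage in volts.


V_avg = V_supply * D = 8.2*0.63 = 5.1660

5.1660 V


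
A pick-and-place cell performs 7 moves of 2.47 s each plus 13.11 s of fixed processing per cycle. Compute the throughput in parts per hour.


T_cycle = 7*2.47 + 13.11 = 30.4000 s
rate = 3600/T = 118.4211

118.4211 parts/hour


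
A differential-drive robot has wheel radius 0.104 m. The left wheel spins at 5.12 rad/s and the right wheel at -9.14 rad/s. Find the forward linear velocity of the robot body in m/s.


v = r*(wR + wL)/2 = 0.104*(-9.14 + 5.12)/2 = -0.2090

-0.2090 m/s


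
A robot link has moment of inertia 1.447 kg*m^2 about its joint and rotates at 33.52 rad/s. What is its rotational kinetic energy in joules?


KE = (1/2)*I*omega^2 = 0.5*1.447*33.52^2 = 812.9177

812.9177 J


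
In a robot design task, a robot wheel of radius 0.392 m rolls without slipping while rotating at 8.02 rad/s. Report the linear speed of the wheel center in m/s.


v = omega * r = 8.02 * 0.392 = 3.1438

3.1438 m/s


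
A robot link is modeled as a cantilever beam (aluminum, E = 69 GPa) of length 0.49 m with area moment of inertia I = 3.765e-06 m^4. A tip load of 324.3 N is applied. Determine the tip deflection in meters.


delta = F*L^3/(3*E*I) = 324.3*0.49^3/(3*6.900e+10*3.765e-06)
      = 38.1535707/779355 = 4.8955e-05

4.8955e-05 m


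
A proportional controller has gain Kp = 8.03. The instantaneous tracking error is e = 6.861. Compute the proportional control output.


u_P = Kp * e = 8.03 * 6.861 = 55.0938

55.0938


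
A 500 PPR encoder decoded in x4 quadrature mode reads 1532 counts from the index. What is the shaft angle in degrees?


angle = counts * 360 / (PPR*4) = 1532 * 360 / 2000 = 275.7600

275.7600 degrees


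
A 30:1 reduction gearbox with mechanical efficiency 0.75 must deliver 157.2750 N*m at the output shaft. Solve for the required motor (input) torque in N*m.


tau_in = tau_out / (N * eta) = 157.2750 / (30 * 0.75) = 6.9900

6.9900 N*m


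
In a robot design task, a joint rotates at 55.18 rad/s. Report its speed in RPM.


RPM = 55.18 * 60/(2*pi) = 526.9302

526.9302 RPM


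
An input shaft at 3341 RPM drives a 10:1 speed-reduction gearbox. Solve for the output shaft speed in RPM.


omega_out = omega_in / N = 3341 / 10 = 334.1000

334.1000 RPM


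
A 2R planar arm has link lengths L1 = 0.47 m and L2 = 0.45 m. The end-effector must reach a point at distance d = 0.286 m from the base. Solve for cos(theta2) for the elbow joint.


cos(th2) = (d^2 - L1^2 - L2^2)/(2*L1*L2) = (0.286^2 - 0.47^2 - 0.45^2)/(2*0.47*0.45) = -0.8076

-0.8076


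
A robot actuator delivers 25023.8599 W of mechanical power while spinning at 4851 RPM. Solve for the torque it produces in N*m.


omega = 4851 * 2*pi/60 = 507.995532 rad/s
tau = P / omega = 25023.8599 / 507.995532 = 49.2600

49.2600 N*m


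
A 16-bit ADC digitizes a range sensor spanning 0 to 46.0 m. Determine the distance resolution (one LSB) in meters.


res = range / 2^n = 46.0/2^16 = 46.0/65536 = 7.0190e-04

7.0190e-04 m


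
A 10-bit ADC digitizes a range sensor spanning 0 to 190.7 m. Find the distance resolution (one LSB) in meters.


res = range / 2^n = 190.7/2^10 = 190.7/1024 = 0.1862

0.1862 m


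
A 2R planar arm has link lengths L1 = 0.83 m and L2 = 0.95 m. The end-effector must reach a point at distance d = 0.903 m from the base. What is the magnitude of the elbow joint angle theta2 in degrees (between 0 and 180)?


cos(th2) = (d^2 - L1^2 - L2^2)/(2*L1*L2) = (0.903^2 - 0.83^2 - 0.95^2)/(2*0.83*0.95) = -0.49206785
th2 = acos(-0.49206785) = 119.4766 deg

119.4766 degrees


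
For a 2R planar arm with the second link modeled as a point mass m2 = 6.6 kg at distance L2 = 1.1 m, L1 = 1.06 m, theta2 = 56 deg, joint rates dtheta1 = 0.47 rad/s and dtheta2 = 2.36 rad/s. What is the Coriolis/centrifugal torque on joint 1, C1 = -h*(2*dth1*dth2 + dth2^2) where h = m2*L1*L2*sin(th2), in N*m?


h = m2*L1*L2*sin(th2) = 6.6*1.06*1.1*sin(56 deg) = 6.379942
C1 = -h*(2*0.47*2.36 + 2.36^2) = -6.379942*7.7880 = -49.6870

-49.6870 N*m


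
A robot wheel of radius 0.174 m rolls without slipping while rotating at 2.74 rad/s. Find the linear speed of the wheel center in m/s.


v = omega * r = 2.74 * 0.174 = 0.4768

0.4768 m/s


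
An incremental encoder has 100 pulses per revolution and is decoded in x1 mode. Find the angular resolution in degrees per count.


resolution = 360 / (PPR * 1) = 360 / 100 = 3.6000

3.6000 degrees


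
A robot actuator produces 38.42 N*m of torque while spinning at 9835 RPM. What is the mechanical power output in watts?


omega = 9835 * 2*pi/60 = 1029.918792 rad/s
P = tau * omega = 38.42 * 1029.918792 = 39569.4800

39569.4800 W


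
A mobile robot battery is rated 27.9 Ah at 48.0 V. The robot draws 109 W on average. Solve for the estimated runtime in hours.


E = 27.9*48.0 = 1339.2000 Wh
t = E/P = 1339.2000/109 = 12.2862

12.2862 hours


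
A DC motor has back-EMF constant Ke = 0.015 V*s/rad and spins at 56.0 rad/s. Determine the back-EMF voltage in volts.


V_emf = Ke * omega = 0.015*56.0 = 0.8400

0.8400 V


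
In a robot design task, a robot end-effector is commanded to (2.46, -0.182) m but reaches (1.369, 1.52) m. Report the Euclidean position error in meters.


dx = 1.369 - (2.46) = -1.0910, dy = 1.52 - (-0.182) = 1.7020
err = sqrt(1.190281 + 2.896804) = 2.0217

2.0217 m


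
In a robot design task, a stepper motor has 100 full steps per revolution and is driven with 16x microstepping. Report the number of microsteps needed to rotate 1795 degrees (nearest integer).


step_size = 360/(100*16) = 360/1600 = 0.225000 deg
n = 1795/(360/1600) = 1795*1600/360 = 7977.7778 -> 7978

7978 steps


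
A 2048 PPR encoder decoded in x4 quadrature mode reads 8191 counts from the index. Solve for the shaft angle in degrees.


angle = counts * 360 / (PPR*4) = 8191 * 360 / 8192 = 359.9561

359.9561 degrees


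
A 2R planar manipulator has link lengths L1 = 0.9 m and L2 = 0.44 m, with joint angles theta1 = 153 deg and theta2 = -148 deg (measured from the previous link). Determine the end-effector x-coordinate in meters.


x = L1*cos(th1) + L2*cos(th1+th2) = 0.9*cos(153 deg) + 0.44*cos(5 deg) = -0.3636

-0.3636 m


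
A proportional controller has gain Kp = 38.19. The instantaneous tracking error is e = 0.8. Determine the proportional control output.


u_P = Kp * e = 38.19 * 0.8 = 30.5520

30.5520


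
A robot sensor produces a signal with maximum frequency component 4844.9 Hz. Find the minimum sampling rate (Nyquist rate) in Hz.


f_s,min = 2*f_max = 2*4844.9 = 9689.8000

9689.8000 Hz


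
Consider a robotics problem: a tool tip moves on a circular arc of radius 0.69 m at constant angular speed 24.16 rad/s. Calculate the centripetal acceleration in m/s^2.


a_c = omega^2 * r = 24.16^2 * 0.69 = 402.7569

402.7569 m/s^2


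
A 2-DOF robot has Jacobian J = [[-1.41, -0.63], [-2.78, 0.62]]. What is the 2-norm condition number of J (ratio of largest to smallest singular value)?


JJ^T eigenvalues: trace(JJ^T) = 10.4978, det(JJ^T) = det(J)^2 = 6.89377536
s_max^2 = (10.4978 + sqrt(82.62870340))/2 = 9.79391660
s_min^2 = (10.4978 - sqrt(82.62870340))/2 = 0.70388340
kappa = s_max/s_min = sqrt(9.79391660/0.70388340) = 3.7302

3.7302


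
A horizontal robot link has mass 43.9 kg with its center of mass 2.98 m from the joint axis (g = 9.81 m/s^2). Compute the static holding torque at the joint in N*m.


tau = m*g*L = 43.9 * 9.81 * 2.98 = 1283.3638

1283.3638 N*m


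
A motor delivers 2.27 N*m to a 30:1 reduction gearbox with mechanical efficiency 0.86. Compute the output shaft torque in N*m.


tau_out = tau_in * N * eta = 2.27 * 30 * 0.86 = 58.5660

58.5660 N*m


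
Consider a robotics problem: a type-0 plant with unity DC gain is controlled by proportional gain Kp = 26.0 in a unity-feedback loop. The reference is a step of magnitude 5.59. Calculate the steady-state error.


e_ss = R/(1 + Kp) = 5.59/(1 + 26.0) = 5.59/27.0000 = 0.2070

0.2070


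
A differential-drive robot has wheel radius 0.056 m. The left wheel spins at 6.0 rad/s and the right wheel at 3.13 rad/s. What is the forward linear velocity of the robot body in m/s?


v = r*(wR + wL)/2 = 0.056*(3.13 + 6.0)/2 = 0.2556

0.2556 m/s


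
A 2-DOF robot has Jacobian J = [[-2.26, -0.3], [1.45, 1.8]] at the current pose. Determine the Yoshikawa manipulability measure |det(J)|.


det(J) = -2.26*1.8 - (-0.3)*(1.45) = -3.6330
|det(J)| = 3.6330

3.6330


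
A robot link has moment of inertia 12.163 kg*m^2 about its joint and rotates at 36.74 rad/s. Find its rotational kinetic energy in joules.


KE = (1/2)*I*omega^2 = 0.5*12.163*36.74^2 = 8208.9765

8208.9765 J


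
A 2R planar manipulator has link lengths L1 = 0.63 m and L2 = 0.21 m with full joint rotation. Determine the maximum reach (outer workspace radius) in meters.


r_max = L1 + L2 = 0.63 + 0.21 = 0.8400

0.8400 m


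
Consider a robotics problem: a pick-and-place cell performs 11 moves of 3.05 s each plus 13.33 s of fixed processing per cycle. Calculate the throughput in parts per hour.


T_cycle = 11*3.05 + 13.33 = 46.8800 s
rate = 3600/T = 76.7918

76.7918 parts/hour


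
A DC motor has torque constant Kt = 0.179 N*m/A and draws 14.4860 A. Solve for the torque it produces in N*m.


tau = Kt * I = 0.179*14.4860 = 2.5930

2.5930 N*m


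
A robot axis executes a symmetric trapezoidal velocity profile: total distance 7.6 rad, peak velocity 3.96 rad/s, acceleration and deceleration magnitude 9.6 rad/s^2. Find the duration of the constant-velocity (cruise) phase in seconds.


t_acc = v/a = 0.412500 s, d_acc = v^2/(2a) = 0.816750 rad each
d_cruise = 7.6 - 2*0.816750 = 5.966500 rad
t_cruise = d_cruise/v = 5.966500/3.96 = 1.5067

1.5067 s


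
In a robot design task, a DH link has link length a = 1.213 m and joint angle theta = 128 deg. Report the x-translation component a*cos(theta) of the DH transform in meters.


a*cos(theta) = 1.213*cos(128 deg) = -0.7468

-0.7468 m


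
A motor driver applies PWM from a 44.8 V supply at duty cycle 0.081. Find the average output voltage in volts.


V_avg = V_supply * D = 44.8*0.081 = 3.6288

3.6288 V


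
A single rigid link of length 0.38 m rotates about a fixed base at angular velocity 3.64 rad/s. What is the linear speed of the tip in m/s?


v = L*omega = 0.38 * 3.64 = 1.3832

1.3832 m/s


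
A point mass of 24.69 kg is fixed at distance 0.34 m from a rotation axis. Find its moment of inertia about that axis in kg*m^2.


I = m*r^2 = 24.69*0.34^2 = 2.8542

2.8542 kg*m^2


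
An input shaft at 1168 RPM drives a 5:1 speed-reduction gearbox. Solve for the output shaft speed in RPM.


omega_out = omega_in / N = 1168 / 5 = 233.6000

233.6000 RPM


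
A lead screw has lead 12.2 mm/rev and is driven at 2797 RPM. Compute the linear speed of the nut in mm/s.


v = lead * (RPM/60) = 12.2*2797/60 = 568.7233

568.7233 mm/s


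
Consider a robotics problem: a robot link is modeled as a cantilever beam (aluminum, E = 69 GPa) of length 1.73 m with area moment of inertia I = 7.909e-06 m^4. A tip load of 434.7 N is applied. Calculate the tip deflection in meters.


delta = F*L^3/(3*E*I) = 434.7*1.73^3/(3*6.900e+10*7.909e-06)
      = 2250.7535799/1637163 = 0.0014

0.0014 m


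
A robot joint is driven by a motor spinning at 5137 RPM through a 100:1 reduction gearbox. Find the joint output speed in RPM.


omega_joint = omega_motor / N = 5137 / 100 = 51.3700

51.3700 RPM


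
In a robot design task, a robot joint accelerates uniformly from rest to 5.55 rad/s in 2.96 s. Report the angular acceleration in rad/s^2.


alpha = delta_omega / t = 5.55 / 2.96 = 1.8750

1.8750 rad/s^2


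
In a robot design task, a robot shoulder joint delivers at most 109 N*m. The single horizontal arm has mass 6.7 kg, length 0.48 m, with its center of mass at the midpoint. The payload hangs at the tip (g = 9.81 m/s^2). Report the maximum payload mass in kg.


tau_arm = m_arm*g*(L/2) = 6.7*9.81*0.48/2 = 15.7745 N*m
tau_payload = tau_max - tau_arm = 109 - 15.7745 = 93.2255
m_payload = tau_payload / (g*L) = 93.2255 / (9.81*0.48) = 19.7981

19.7981 kg


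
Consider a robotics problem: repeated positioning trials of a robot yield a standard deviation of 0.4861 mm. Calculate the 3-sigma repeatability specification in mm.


repeatability = 3*sigma = 3*0.4861 = 1.4583

1.4583 mm


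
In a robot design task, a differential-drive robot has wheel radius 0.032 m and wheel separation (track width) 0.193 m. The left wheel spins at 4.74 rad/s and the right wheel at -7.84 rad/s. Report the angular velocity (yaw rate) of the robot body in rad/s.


omega = r*(wR - wL)/L = 0.032*(-7.84 - (4.74))/0.193 = -2.0858

-2.0858 rad/s


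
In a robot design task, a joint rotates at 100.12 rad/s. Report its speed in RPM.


RPM = 100.12 * 60/(2*pi) = 956.0756

956.0756 RPM


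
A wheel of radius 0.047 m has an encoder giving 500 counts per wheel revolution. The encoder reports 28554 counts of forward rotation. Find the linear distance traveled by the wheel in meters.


revs = 28554/500 = 57.108000
d = revs * 2*pi*r = 57.108000 * 2*pi*0.047 = 16.8645

16.8645 m


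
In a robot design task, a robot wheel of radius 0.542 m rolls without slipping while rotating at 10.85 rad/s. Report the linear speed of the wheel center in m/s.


v = omega * r = 10.85 * 0.542 = 5.8807

5.8807 m/s


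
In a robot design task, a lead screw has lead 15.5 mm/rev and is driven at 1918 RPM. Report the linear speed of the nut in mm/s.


v = lead * (RPM/60) = 15.5*1918/60 = 495.4833

495.4833 mm/s


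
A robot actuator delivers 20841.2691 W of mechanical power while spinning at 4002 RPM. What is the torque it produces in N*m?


omega = 4002 * 2*pi/60 = 419.088460 rad/s
tau = P / omega = 20841.2691 / 419.088460 = 49.7300

49.7300 N*m


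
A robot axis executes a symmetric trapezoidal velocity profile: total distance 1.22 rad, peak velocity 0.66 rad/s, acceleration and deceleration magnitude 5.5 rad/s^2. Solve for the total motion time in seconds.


t_acc = v/a = 0.66/5.5 = 0.120000 s
d_acc = v^2/(2a) = 0.039600 rad (each ramp)
d_cruise = 1.22 - 2*0.039600 = 1.140800 rad
t_cruise = 1.140800/0.66 = 1.728485 s
t_total = 2*0.120000 + 1.728485 = 1.9685

1.9685 s


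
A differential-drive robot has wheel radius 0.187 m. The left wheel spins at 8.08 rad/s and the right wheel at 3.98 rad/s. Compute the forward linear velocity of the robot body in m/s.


v = r*(wR + wL)/2 = 0.187*(3.98 + 8.08)/2 = 1.1276

1.1276 m/s


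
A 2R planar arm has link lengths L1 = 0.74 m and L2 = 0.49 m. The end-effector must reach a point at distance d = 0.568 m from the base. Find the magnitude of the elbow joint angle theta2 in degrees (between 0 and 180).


cos(th2) = (d^2 - L1^2 - L2^2)/(2*L1*L2) = (0.568^2 - 0.74^2 - 0.49^2)/(2*0.74*0.49) = -0.64130723
th2 = acos(-0.64130723) = 129.8894 deg

129.8894 degrees


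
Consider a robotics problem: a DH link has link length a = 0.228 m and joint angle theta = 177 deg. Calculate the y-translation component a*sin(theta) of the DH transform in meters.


a*sin(theta) = 0.228*sin(177 deg) = 0.0119

0.0119 m


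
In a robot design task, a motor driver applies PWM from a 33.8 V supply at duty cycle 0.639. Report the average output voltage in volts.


V_avg = V_supply * D = 33.8*0.639 = 21.5982

21.5982 V


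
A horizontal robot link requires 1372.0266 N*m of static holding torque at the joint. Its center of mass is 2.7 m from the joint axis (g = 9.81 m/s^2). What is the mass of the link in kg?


m = tau / (g*L) = 1372.0266 / (9.81 * 2.7) = 51.8000

51.8000 kg


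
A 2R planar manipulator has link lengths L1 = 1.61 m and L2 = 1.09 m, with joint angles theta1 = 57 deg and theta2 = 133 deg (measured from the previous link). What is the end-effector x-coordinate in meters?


x = L1*cos(th1) + L2*cos(th1+th2) = 1.61*cos(57 deg) + 1.09*cos(190 deg) = -0.1966

-0.1966 m


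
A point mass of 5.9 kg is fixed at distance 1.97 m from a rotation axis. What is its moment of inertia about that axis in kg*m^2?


I = m*r^2 = 5.9*1.97^2 = 22.8973

22.8973 kg*m^2


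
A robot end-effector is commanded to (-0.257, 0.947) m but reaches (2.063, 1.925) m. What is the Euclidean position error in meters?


dx = 2.063 - (-0.257) = 2.3200, dy = 1.925 - (0.947) = 0.9780
err = sqrt(5.382400 + 0.956484) = 2.5177

2.5177 m


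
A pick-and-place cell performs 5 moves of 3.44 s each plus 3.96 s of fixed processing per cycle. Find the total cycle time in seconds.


T = 5*3.44 + 3.96 = 21.1600

21.1600 s


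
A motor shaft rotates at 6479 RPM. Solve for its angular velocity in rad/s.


omega = 6479 * 2*pi/60 = 678.4793

678.4793 rad/s


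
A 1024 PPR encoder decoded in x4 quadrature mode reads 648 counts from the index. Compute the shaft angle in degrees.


angle = counts * 360 / (PPR*4) = 648 * 360 / 4096 = 56.9531

56.9531 degrees


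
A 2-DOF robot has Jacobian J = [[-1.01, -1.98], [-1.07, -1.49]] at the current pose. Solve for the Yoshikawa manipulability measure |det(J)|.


det(J) = -1.01*-1.49 - (-1.98)*(-1.07) = -0.6137
|det(J)| = 0.6137

0.6137


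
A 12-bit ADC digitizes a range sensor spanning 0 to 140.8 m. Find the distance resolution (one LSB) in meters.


res = range / 2^n = 140.8/2^12 = 140.8/4096 = 0.0344

0.0344 m


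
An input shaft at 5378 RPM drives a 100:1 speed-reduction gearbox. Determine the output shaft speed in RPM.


omega_out = omega_in / N = 5378 / 100 = 53.7800

53.7800 RPM


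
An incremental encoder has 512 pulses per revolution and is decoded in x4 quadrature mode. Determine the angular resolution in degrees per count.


resolution = 360 / (PPR * 4) = 360 / 2048 = 0.1758

0.1758 degrees


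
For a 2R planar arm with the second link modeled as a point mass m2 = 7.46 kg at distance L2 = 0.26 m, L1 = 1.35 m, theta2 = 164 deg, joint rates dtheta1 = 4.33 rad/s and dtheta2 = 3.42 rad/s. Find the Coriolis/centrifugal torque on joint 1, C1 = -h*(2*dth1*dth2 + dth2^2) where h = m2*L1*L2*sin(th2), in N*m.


h = m2*L1*L2*sin(th2) = 7.46*1.35*0.26*sin(164 deg) = 0.721745
C1 = -h*(2*4.33*3.42 + 3.42^2) = -0.721745*41.3136 = -29.8179

-29.8179 N*m


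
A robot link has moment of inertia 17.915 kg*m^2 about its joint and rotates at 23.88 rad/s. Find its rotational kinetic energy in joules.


KE = (1/2)*I*omega^2 = 0.5*17.915*23.88^2 = 5108.0538

5108.0538 J


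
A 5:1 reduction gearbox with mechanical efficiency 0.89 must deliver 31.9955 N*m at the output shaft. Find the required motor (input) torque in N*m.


tau_in = tau_out / (N * eta) = 31.9955 / (5 * 0.89) = 7.1900

7.1900 N*m


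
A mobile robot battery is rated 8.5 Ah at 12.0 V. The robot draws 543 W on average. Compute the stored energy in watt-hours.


E = capacity * V = 8.5*12.0 = 102.0000

102.0000 Wh


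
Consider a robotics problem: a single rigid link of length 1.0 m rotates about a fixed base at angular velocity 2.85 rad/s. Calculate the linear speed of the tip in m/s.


v = L*omega = 1.0 * 2.85 = 2.8500

2.8500 m/s


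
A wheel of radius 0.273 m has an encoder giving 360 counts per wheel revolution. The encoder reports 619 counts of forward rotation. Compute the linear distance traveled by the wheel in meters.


revs = 619/360 = 1.719444
d = revs * 2*pi*r = 1.719444 * 2*pi*0.273 = 2.9494

2.9494 m


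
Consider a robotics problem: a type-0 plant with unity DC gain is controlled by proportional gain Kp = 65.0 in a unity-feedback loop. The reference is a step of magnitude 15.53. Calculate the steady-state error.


e_ss = R/(1 + Kp) = 15.53/(1 + 65.0) = 15.53/66.0000 = 0.2353

0.2353


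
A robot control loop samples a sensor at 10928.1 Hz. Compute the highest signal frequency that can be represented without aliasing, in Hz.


f_max = f_s/2 = 10928.1/2 = 5464.0500

5464.0500 Hz


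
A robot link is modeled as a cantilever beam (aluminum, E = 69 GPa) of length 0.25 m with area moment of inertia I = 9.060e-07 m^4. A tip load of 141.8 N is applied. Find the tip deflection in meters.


delta = F*L^3/(3*E*I) = 141.8*0.25^3/(3*6.900e+10*9.060e-07)
      = 2.215625/187542 = 1.1814e-05

1.1814e-05 m


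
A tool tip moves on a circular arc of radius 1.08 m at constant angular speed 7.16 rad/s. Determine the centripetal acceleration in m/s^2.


a_c = omega^2 * r = 7.16^2 * 1.08 = 55.3668

55.3668 m/s^2


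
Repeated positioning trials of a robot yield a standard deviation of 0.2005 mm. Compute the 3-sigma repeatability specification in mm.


repeatability = 3*sigma = 3*0.2005 = 0.6015

0.6015 mm


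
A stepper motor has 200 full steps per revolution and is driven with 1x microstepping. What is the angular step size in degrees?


step = 360/(200*1) = 360/200 = 1.8000

1.8000 degrees


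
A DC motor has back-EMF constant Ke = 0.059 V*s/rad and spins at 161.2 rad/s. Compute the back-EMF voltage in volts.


V_emf = Ke * omega = 0.059*161.2 = 9.5108

9.5108 V


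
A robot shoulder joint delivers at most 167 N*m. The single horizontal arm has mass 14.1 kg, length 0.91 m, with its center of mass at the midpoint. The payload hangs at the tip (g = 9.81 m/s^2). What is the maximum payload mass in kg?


tau_arm = m_arm*g*(L/2) = 14.1*9.81*0.91/2 = 62.9361 N*m
tau_payload = tau_max - tau_arm = 167 - 62.9361 = 104.0639
m_payload = tau_payload / (g*L) = 104.0639 / (9.81*0.91) = 11.6571

11.6571 kg


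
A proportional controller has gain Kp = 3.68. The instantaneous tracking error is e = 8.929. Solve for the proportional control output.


u_P = Kp * e = 3.68 * 8.929 = 32.8587

32.8587


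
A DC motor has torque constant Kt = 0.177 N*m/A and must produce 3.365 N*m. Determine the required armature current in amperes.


I = tau / Kt = 3.365/0.177 = 19.0113

19.0113 A


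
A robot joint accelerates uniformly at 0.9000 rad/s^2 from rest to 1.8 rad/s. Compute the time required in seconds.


t = delta_omega / alpha = 1.8 / 0.9000 = 2.0000

2.0000 s


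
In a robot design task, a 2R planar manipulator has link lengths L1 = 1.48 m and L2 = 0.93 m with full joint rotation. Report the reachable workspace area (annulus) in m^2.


r_max = L1 + L2 = 2.4100, r_min = |L1 - L2| = 0.5500
A = pi*(r_max^2 - r_min^2) = pi*(5.8081 - 0.3025) = 17.2964

17.2964 m^2


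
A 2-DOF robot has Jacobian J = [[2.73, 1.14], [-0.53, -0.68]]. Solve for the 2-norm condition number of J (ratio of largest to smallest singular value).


JJ^T eigenvalues: trace(JJ^T) = 9.4958, det(JJ^T) = det(J)^2 = 1.56800484
s_max^2 = (9.4958 + sqrt(83.89819828))/2 = 9.32769798
s_min^2 = (9.4958 - sqrt(83.89819828))/2 = 0.16810202
kappa = s_max/s_min = sqrt(9.32769798/0.16810202) = 7.4490

7.4490


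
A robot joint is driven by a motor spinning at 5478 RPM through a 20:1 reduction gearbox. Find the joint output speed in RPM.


omega_joint = omega_motor / N = 5478 / 20 = 273.9000

273.9000 RPM


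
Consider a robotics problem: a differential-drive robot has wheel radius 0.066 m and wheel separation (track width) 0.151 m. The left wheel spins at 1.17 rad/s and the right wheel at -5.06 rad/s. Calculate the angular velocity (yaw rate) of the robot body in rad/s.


omega = r*(wR - wL)/L = 0.066*(-5.06 - (1.17))/0.151 = -2.7230

-2.7230 rad/s


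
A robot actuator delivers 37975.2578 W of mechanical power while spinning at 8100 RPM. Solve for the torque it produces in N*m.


omega = 8100 * 2*pi/60 = 848.230016 rad/s
tau = P / omega = 37975.2578 / 848.230016 = 44.7700

44.7700 N*m


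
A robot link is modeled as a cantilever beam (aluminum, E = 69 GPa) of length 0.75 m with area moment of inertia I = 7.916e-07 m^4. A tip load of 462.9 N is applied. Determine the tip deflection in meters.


delta = F*L^3/(3*E*I) = 462.9*0.75^3/(3*6.900e+10*7.916e-07)
      = 195.2859375/163861.2 = 0.0012

0.0012 m


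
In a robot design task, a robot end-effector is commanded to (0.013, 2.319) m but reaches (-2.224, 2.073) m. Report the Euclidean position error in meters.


dx = -2.224 - (0.013) = -2.2370, dy = 2.073 - (2.319) = -0.2460
err = sqrt(5.004169 + 0.060516) = 2.2505

2.2505 m


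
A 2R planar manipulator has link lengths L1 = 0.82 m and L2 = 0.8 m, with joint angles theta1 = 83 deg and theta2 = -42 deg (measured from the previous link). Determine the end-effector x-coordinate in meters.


x = L1*cos(th1) + L2*cos(th1+th2) = 0.82*cos(83 deg) + 0.8*cos(41 deg) = 0.7037

0.7037 m


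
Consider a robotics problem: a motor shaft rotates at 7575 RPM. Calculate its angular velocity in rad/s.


omega = 7575 * 2*pi/60 = 793.2521

793.2521 rad/s


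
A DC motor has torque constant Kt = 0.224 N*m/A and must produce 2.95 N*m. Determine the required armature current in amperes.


I = tau / Kt = 2.95/0.224 = 13.1696

13.1696 A


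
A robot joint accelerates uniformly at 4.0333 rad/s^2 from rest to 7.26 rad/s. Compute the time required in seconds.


t = delta_omega / alpha = 7.26 / 4.0333 = 1.8000

1.8000 s


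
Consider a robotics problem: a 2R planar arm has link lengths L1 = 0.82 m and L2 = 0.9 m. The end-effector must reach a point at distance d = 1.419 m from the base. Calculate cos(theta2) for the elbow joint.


cos(th2) = (d^2 - L1^2 - L2^2)/(2*L1*L2) = (1.419^2 - 0.82^2 - 0.9^2)/(2*0.82*0.9) = 0.3599

0.3599


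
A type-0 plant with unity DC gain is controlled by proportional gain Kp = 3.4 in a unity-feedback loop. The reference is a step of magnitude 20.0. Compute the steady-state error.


e_ss = R/(1 + Kp) = 20.0/(1 + 3.4) = 20.0/4.4000 = 4.5455

4.5455


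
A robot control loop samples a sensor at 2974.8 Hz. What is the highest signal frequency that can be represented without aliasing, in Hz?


f_max = f_s/2 = 2974.8/2 = 1487.4000

1487.4000 Hz


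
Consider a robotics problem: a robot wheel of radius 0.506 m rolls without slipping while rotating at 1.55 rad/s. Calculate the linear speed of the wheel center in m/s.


v = omega * r = 1.55 * 0.506 = 0.7843

0.7843 m/s


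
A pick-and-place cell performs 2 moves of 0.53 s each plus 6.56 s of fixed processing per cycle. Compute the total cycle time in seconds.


T = 2*0.53 + 6.56 = 7.6200

7.6200 s


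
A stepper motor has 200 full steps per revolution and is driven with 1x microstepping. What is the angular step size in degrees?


step = 360/(200*1) = 360/200 = 1.8000

1.8000 degrees


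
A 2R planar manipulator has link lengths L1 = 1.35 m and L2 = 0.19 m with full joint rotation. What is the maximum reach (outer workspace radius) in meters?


r_max = L1 + L2 = 1.35 + 0.19 = 1.5400

1.5400 m


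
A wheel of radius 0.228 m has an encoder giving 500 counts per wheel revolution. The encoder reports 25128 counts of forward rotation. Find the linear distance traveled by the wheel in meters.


revs = 25128/500 = 50.256000
d = revs * 2*pi*r = 50.256000 * 2*pi*0.228 = 71.9950

71.9950 m


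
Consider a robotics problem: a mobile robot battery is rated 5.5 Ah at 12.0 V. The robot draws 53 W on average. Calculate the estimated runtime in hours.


E = 5.5*12.0 = 66.0000 Wh
t = E/P = 66.0000/53 = 1.2453

1.2453 hours


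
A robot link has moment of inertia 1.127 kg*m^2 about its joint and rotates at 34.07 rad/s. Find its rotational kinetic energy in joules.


KE = (1/2)*I*omega^2 = 0.5*1.127*34.07^2 = 654.0910

654.0910 J


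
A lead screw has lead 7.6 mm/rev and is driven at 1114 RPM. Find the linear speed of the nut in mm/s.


v = lead * (RPM/60) = 7.6*1114/60 = 141.1067

141.1067 mm/s


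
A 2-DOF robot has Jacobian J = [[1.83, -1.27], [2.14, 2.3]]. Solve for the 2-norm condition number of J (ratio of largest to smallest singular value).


JJ^T eigenvalues: trace(JJ^T) = 14.8314, det(JJ^T) = det(J)^2 = 47.98055824
s_max^2 = (14.8314 + sqrt(28.04819300))/2 = 10.06372724
s_min^2 = (14.8314 - sqrt(28.04819300))/2 = 4.76767276
kappa = s_max/s_min = sqrt(10.06372724/4.76767276) = 1.4529

1.4529


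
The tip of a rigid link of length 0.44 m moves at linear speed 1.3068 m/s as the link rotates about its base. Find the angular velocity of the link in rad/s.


omega = v / L = 1.3068 / 0.44 = 2.9700

2.9700 rad/s


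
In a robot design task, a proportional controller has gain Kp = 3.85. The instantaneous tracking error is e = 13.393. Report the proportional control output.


u_P = Kp * e = 3.85 * 13.393 = 51.5631

51.5631


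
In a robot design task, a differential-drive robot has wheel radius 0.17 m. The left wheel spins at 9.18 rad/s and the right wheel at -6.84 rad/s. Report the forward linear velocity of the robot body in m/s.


v = r*(wR + wL)/2 = 0.17*(-6.84 + 9.18)/2 = 0.1989

0.1989 m/s


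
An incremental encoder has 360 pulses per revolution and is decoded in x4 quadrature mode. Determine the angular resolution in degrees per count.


resolution = 360 / (PPR * 4) = 360 / 1440 = 0.2500

0.2500 degrees


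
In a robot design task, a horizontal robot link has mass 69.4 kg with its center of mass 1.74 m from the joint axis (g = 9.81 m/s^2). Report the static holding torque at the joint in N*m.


tau = m*g*L = 69.4 * 9.81 * 1.74 = 1184.6164

1184.6164 N*m


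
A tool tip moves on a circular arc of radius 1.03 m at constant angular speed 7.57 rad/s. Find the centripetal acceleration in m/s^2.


a_c = omega^2 * r = 7.57^2 * 1.03 = 59.0240

59.0240 m/s^2


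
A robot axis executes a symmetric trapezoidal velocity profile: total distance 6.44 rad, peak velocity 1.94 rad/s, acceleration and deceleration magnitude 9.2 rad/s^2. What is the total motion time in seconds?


t_acc = v/a = 1.94/9.2 = 0.210870 s
d_acc = v^2/(2a) = 0.204543 rad (each ramp)
d_cruise = 6.44 - 2*0.204543 = 6.030914 rad
t_cruise = 6.030914/1.94 = 3.108719 s
t_total = 2*0.210870 + 3.108719 = 3.5305

3.5305 s


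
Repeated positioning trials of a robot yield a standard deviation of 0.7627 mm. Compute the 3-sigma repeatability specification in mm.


repeatability = 3*sigma = 3*0.7627 = 2.2881

2.2881 mm


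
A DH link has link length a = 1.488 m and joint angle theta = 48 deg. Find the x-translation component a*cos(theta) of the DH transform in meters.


a*cos(theta) = 1.488*cos(48 deg) = 0.9957

0.9957 m


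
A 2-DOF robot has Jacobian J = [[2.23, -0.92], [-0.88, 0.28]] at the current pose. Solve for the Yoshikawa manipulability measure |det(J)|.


det(J) = 2.23*0.28 - (-0.92)*(-0.88) = -0.1852
|det(J)| = 0.1852

0.1852


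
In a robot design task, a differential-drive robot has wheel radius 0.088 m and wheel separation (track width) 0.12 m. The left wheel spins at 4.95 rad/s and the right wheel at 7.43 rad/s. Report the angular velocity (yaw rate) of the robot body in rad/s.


omega = r*(wR - wL)/L = 0.088*(7.43 - (4.95))/0.12 = 1.8187

1.8187 rad/s


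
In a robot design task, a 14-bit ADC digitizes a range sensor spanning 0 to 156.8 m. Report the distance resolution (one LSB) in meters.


res = range / 2^n = 156.8/2^14 = 156.8/16384 = 0.0096

0.0096 m


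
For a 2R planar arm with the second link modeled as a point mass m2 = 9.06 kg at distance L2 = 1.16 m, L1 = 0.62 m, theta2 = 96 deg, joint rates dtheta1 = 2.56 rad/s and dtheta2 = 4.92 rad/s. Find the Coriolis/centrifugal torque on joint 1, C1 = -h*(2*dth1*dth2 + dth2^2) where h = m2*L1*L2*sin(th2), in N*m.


h = m2*L1*L2*sin(th2) = 9.06*0.62*1.16*sin(96 deg) = 6.480257
C1 = -h*(2*2.56*4.92 + 4.92^2) = -6.480257*49.3968 = -320.1040

-320.1040 N*m


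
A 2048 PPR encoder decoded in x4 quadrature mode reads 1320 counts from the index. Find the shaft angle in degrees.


angle = counts * 360 / (PPR*4) = 1320 * 360 / 8192 = 58.0078

58.0078 degrees
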